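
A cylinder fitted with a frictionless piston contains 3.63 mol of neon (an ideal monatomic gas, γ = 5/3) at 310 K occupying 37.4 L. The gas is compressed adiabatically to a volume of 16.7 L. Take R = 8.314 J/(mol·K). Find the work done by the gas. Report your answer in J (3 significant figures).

Adiabatic: TV^(γ−1) = const with γ = 5/3.
T₂ = T₁ (V₁/V₂)^(γ−1) = 310 × (37.4/16.7)^0.667 = 310 × 1.712 = 530.6 K.
W_by = nCᵥ(T₁ − T₂) = (3.63)(12.47)(310 − 530.6) = -9988 J.

W ≈ -9990 J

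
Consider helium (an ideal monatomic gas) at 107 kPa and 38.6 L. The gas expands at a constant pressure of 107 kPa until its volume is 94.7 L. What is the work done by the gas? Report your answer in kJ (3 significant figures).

Isobaric: W = P ΔV.
W = (107 kPa)(94.7 − 38.6 L) = (107)(56.1) = 6003 J.

W ≈ 6.00 kJ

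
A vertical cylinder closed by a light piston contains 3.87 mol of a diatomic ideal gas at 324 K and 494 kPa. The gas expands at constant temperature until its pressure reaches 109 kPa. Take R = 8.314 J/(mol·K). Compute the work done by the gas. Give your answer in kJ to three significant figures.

W ≈ 15.8 kJ

Isothermal process: W = nRT ln(V₂/V₁) = nRT ln(P₁/P₂).
W = (3.87)(8.314)(324) × ln(494/109)
  = 10425 × ln(4.532) = 10425 × 1.511
W_by_gas = 15754 J.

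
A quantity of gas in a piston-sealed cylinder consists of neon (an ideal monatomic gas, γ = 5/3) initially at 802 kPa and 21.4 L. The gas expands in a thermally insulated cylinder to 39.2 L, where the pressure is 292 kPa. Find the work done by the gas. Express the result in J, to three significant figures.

Adiabatic: W = (P₁V₁ − P₂V₂)/(γ − 1) with γ = 5/3.
P₁V₁ = 17163 J, P₂V₂ = 11446 J.
W = (17163 − 11446) / 0.6667 = 8575 J.

W ≈ 8570 J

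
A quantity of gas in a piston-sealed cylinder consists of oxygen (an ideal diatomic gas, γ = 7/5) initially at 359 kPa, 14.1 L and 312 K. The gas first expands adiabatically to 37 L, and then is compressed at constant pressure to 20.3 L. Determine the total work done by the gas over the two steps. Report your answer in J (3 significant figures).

W_total ≈ 2500 J

Step 1 (adiabatic): W = (P₁V₁ − P₂V₂)/(γ−1) = (5062 − 3441)/0.4 = 4052 J.
After step 1: P = 93.01 kPa, V = 37 L, T = 212.1 K.
Step 2 (isobaric): W = PΔV = (93.01 kPa)(20.3 − 37 L) = -1553 J.
W_total = 4052 − 1553 = 2498 J.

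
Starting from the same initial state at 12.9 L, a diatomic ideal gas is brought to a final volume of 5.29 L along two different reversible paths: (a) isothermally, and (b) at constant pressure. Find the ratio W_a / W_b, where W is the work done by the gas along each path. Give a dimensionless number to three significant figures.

W_a / W_b ≈ 1.51

Path (a) isothermal: W = P₁V₁ ln(V₂/V₁) → W_a/(P₁V₁) = -0.8914.
Path (b) isobaric: W = P₁(V₂ − V₁) → W_b/(P₁V₁) = -0.5899.
W_a / W_b = -0.8914 / -0.5899 = 1.511.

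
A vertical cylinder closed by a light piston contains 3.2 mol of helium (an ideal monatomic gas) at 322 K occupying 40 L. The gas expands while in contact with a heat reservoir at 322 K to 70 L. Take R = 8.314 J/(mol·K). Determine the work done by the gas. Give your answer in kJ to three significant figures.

W ≈ 4.79 kJ

Isothermal: W = nRT ln(V₂/V₁).
W = (3.2)(8.314)(322) × ln(70/40)
  = 8567 × 0.5596
W_by_gas = 4794 J.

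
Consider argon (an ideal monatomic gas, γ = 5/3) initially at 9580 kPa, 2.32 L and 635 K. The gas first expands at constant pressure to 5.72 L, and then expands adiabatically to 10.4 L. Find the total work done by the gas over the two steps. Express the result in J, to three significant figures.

W_total ≈ 59600 J

Step 1 (isobaric): W = PΔV = (9580 kPa)(5.72 − 2.32 L) = 32572 J.
After step 1: P = 9580 kPa, V = 5.72 L, T = 1566 K.
Step 2 (adiabatic): W = (P₁V₁ − P₂V₂)/(γ−1) = (54798 − 36785)/0.667 = 27019 J.
W_total = 32572 + 27019 = 59591 J.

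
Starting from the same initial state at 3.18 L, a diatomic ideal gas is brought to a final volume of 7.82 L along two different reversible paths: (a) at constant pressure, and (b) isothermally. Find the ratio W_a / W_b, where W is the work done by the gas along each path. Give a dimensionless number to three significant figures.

Path (a) isobaric: W = P₁(V₂ − V₁) → W_a/(P₁V₁) = 1.459.
Path (b) isothermal: W = P₁V₁ ln(V₂/V₁) → W_b/(P₁V₁) = 0.8998.
W_a / W_b = 1.459 / 0.8998 = 1.622.

W_a / W_b ≈ 1.62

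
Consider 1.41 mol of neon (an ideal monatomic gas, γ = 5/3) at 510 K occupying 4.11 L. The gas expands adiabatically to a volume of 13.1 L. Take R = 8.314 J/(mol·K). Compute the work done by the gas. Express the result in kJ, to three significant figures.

W ≈ 4.83 kJ

Adiabatic: TV^(γ−1) = const with γ = 5/3.
T₂ = T₁ (V₁/V₂)^(γ−1) = 510 × (4.11/13.1)^0.667 = 510 × 0.4617 = 235.5 K.
W_by = nCᵥ(T₁ − T₂) = (1.41)(12.47)(510 − 235.5) = 4827 J.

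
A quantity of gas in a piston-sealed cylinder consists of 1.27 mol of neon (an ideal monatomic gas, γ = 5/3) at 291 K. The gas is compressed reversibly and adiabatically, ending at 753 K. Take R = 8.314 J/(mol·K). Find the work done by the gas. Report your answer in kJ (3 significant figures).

Adiabatic ⇒ Q = 0, so W_by = −ΔU = nCᵥ(T₁ − T₂).
Cᵥ = 3R/2 = 12.47 J/(mol·K).
W = (1.27)(12.47)(291 − 753) = -7317 J.

W ≈ -7.32 kJ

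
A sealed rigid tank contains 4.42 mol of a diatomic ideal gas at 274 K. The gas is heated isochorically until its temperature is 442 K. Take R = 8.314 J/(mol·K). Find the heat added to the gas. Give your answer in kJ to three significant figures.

Constant volume ⇒ W = 0, so Q = ΔU = nCᵥΔT with Cᵥ = 5R/2 = 20.79 J/(mol·K).
ΔU = (4.42)(20.79)(442 − 274) = 15434 J.

Q ≈ 15.4 kJ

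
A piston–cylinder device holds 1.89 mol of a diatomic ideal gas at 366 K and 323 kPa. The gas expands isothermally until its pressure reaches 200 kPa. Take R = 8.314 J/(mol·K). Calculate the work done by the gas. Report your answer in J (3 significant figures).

W ≈ 2760 J

Isothermal process: W = nRT ln(V₂/V₁) = nRT ln(P₁/P₂).
W = (1.89)(8.314)(366) × ln(323/200)
  = 5751 × ln(1.615) = 5751 × 0.4793
W_by_gas = 2757 J.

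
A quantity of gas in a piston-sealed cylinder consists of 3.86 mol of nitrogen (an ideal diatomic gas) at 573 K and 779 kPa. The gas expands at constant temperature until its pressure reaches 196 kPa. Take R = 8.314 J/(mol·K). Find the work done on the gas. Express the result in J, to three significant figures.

W ≈ -25400 J

Isothermal process: W = nRT ln(V₂/V₁) = nRT ln(P₁/P₂).
W = (3.86)(8.314)(573) × ln(779/196)
  = 18389 × ln(3.974) = 18389 × 1.38
W_by_gas = 25375 J; work on gas = −W_by = -25375 J.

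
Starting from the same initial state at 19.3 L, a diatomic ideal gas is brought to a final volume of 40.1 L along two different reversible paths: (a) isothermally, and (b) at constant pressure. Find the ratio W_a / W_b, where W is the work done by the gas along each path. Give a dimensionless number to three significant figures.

W_a / W_b ≈ 0.679

Path (a) isothermal: W = P₁V₁ ln(V₂/V₁) → W_a/(P₁V₁) = 0.7313.
Path (b) isobaric: W = P₁(V₂ − V₁) → W_b/(P₁V₁) = 1.078.
W_a / W_b = 0.7313 / 1.078 = 0.6785.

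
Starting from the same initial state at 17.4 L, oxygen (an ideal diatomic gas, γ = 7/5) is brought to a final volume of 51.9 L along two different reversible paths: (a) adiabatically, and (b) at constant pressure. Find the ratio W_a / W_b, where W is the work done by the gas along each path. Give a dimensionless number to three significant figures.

W_a / W_b ≈ 0.446

Path (a) adiabatic: W = P₁V₁(1 − (V₁/V₂)^(γ−1))/(γ−1) → W_a/(P₁V₁) = 0.8853.
Path (b) isobaric: W = P₁(V₂ − V₁) → W_b/(P₁V₁) = 1.983.
W_a / W_b = 0.8853 / 1.983 = 0.4465.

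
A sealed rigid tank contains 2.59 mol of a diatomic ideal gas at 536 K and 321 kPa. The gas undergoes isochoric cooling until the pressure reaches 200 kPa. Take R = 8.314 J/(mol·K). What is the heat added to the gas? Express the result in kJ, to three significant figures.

Constant volume ⇒ W = 0, so Q = ΔU = nCᵥΔT with Cᵥ = 5R/2 = 20.79 J/(mol·K).
At constant V, T₂/T₁ = P₂/P₁ ⇒ ΔT = T₁(P₂/P₁ − 1) = 536·(200/321 − 1) = -202 K.
ΔU = (2.59)(20.79)(-202) = -10877 J.

Q ≈ -10.9 kJ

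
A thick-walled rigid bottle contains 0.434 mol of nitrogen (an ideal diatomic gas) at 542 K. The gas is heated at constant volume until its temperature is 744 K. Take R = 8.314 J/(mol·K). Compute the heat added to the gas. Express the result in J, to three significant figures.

Q ≈ 1820 J

Constant volume ⇒ W = 0, so Q = ΔU = nCᵥΔT with Cᵥ = 5R/2 = 20.79 J/(mol·K).
ΔU = (0.434)(20.79)(744 − 542) = 1822 J.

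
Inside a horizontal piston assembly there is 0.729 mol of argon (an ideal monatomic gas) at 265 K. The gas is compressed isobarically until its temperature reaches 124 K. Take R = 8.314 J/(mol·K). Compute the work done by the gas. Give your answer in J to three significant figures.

W ≈ -855 J

Isobaric: W = P ΔV = nR ΔT.
W = (0.729)(8.314)(124 − 265) = -854.6 J.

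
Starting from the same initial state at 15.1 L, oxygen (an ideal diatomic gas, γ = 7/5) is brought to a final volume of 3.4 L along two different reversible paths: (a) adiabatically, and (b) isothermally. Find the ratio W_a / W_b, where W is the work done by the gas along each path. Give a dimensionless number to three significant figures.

Path (a) adiabatic: W = P₁V₁(1 − (V₁/V₂)^(γ−1))/(γ−1) → W_a/(P₁V₁) = -2.039.
Path (b) isothermal: W = P₁V₁ ln(V₂/V₁) → W_b/(P₁V₁) = -1.491.
W_a / W_b = -2.039 / -1.491 = 1.367.

W_a / W_b ≈ 1.37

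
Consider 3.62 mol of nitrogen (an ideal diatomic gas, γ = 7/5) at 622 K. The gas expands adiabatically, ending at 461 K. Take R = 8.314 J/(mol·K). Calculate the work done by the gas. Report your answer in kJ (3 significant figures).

Adiabatic ⇒ Q = 0, so W_by = −ΔU = nCᵥ(T₁ − T₂).
Cᵥ = 5R/2 = 20.79 J/(mol·K).
W = (3.62)(20.79)(622 − 461) = 12114 J.

W ≈ 12.1 kJ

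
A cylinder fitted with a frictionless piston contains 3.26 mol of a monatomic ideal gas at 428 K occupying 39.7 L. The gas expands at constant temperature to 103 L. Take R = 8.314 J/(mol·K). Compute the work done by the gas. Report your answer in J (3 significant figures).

W ≈ 11100 J

Isothermal: W = nRT ln(V₂/V₁).
W = (3.26)(8.314)(428) × ln(103/39.7)
  = 11600 × 0.9534
W_by_gas = 11060 J.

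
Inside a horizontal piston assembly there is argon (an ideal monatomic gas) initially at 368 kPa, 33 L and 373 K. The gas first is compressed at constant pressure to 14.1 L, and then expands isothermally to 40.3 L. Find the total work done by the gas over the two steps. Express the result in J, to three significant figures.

Step 1 (isobaric): W = PΔV = (368 kPa)(14.1 − 33 L) = -6955 J.
After step 1: P = 368 kPa, V = 14.1 L, T = 159.4 K.
Step 2 (isothermal): W = P₁V₁ ln(V₂/V₁) = (5189) ln(40.3/14.1) = 5449 J.
W_total = -6955 + 5449 = -1506 J.

W_total ≈ -1510 J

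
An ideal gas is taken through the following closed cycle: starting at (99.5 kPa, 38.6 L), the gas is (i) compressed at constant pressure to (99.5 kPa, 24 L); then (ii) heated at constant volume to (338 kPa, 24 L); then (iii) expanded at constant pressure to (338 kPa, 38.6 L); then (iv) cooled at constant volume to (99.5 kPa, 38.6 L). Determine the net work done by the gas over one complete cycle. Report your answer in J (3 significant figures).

W_net ≈ 3480 J

Constant-volume legs do no work.
W(i) = (99.5)(24 − 38.6) = -1453 J; W(iii) = (338)(38.6 − 24) = 4935 J.
W_net = -1453 + 4935 = 3482 J (the clockwise enclosed area).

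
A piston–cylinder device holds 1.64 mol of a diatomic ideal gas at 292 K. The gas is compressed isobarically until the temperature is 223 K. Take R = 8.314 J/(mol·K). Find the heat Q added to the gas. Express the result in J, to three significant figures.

Isobaric: W = nRΔT = (1.64)(8.314)(-69) = -940.8 J.
ΔU = nCᵥΔT with Cᵥ = 5R/2: ΔU = (1.64)(20.79)(-69) = -2352 J.
Q = ΔU + W = -2352 − 940.8 = -3293 J.

Q ≈ -3290 J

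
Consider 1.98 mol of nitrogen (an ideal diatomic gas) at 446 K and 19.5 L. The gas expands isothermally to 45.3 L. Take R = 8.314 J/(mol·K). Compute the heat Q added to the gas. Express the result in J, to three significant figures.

Q ≈ 6190 J

Isothermal ⇒ ΔU = 0, so Q = W = nRT ln(V₂/V₁).
Q = (1.98)(8.314)(446) ln(45.3/19.5) = 7342 × 0.8429 = 6188 J.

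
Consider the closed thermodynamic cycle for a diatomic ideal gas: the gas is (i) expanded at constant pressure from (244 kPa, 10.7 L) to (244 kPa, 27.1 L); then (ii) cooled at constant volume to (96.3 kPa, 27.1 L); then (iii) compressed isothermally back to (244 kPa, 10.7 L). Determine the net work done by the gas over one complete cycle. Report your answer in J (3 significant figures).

W_net ≈ 1580 J

Leg (i): W = PΔV = (244)(27.1 − 10.7) = 4002 J.
Leg (ii): W = 0.
Leg (iii): W = PᵢVᵢ ln(V_f/Vᵢ) = (2610) ln(10.7/27.1) = -2425 J.
W_net = 4002 − 2425 = 1576 J.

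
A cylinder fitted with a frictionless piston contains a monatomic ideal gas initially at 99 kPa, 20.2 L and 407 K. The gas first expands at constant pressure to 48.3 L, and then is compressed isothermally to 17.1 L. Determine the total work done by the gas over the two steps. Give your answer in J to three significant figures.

W_total ≈ -2180 J

Step 1 (isobaric): W = PΔV = (99 kPa)(48.3 − 20.2 L) = 2782 J.
After step 1: P = 99 kPa, V = 48.3 L, T = 973.2 K.
Step 2 (isothermal): W = P₁V₁ ln(V₂/V₁) = (4782) ln(17.1/48.3) = -4965 J.
W_total = 2782 − 4965 = -2183 J.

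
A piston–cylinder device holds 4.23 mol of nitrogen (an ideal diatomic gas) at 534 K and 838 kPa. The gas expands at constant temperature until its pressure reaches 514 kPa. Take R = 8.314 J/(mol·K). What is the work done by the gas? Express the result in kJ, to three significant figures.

W ≈ 9.18 kJ

Isothermal process: W = nRT ln(V₂/V₁) = nRT ln(P₁/P₂).
W = (4.23)(8.314)(534) × ln(838/514)
  = 18780 × ln(1.63) = 18780 × 0.4888
W_by_gas = 9179 J.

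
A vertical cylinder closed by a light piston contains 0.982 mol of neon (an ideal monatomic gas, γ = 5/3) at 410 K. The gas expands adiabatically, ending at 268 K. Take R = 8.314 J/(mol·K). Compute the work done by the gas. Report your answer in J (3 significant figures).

W ≈ 1740 J

Adiabatic ⇒ Q = 0, so W_by = −ΔU = nCᵥ(T₁ − T₂).
Cᵥ = 3R/2 = 12.47 J/(mol·K).
W = (0.982)(12.47)(410 − 268) = 1739 J.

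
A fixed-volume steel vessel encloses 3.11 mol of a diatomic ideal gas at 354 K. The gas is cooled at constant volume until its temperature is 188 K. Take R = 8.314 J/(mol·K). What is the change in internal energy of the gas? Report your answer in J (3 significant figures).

Constant volume ⇒ W = 0, so Q = ΔU = nCᵥΔT with Cᵥ = 5R/2 = 20.79 J/(mol·K).
ΔU = (3.11)(20.79)(188 − 354) = -10730 J.

ΔU ≈ -10700 J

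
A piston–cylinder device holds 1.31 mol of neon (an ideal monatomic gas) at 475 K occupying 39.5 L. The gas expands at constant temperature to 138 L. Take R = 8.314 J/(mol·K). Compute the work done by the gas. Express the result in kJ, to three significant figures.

Isothermal: W = nRT ln(V₂/V₁).
W = (1.31)(8.314)(475) × ln(138/39.5)
  = 5173 × 1.251
W_by_gas = 6472 J.

W ≈ 6.47 kJ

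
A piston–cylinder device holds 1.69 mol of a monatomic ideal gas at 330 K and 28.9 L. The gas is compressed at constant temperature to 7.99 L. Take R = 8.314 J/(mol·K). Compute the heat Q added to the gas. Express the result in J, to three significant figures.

Q ≈ -5960 J

Isothermal ⇒ ΔU = 0, so Q = W = nRT ln(V₂/V₁).
Q = (1.69)(8.314)(330) ln(7.99/28.9) = 4637 × -1.286 = -5961 J.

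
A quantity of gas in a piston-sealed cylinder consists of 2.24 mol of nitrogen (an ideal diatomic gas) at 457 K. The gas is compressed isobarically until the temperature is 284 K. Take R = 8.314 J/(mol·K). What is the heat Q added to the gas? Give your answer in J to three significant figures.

Q ≈ -11300 J

Isobaric: W = nRΔT = (2.24)(8.314)(-173) = -3222 J.
ΔU = nCᵥΔT with Cᵥ = 5R/2: ΔU = (2.24)(20.79)(-173) = -8055 J.
Q = ΔU + W = -8055 − 3222 = -11276 J.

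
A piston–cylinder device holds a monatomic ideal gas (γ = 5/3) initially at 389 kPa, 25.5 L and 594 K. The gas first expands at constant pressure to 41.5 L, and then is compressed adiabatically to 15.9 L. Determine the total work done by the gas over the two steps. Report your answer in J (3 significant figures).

W_total ≈ -15500 J

Step 1 (isobaric): W = PΔV = (389 kPa)(41.5 − 25.5 L) = 6224 J.
After step 1: P = 389 kPa, V = 41.5 L, T = 966.7 K.
Step 2 (adiabatic): W = (P₁V₁ − P₂V₂)/(γ−1) = (16144 − 30603)/0.667 = -21689 J.
W_total = 6224 − 21689 = -15465 J.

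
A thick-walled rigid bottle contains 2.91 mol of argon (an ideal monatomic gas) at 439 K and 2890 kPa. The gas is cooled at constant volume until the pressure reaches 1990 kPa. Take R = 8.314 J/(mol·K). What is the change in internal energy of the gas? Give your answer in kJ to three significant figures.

Constant volume ⇒ W = 0, so Q = ΔU = nCᵥΔT with Cᵥ = 3R/2 = 12.47 J/(mol·K).
At constant V, T₂/T₁ = P₂/P₁ ⇒ ΔT = T₁(P₂/P₁ − 1) = 439·(1990/2890 − 1) = -136.7 K.
ΔU = (2.91)(12.47)(-136.7) = -4961 J.

ΔU ≈ -4.96 kJ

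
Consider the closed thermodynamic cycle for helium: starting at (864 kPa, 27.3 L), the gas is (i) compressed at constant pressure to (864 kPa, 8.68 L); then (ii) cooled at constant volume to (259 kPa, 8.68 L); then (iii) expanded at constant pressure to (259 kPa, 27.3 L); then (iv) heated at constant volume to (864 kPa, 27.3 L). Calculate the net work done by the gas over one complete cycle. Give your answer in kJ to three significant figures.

W_net ≈ -11.3 kJ

Constant-volume legs do no work.
W(i) = (864)(8.68 − 27.3) = -16088 J; W(iii) = (259)(27.3 − 8.68) = 4823 J.
W_net = -16088 + 4823 = -11265 J (the counter-clockwise enclosed area).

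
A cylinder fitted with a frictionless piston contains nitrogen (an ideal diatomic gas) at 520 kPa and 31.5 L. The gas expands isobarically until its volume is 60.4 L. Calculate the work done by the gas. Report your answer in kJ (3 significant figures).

W ≈ 15.0 kJ

Isobaric: W = P ΔV.
W = (520 kPa)(60.4 − 31.5 L) = (520)(28.9) = 15028 J.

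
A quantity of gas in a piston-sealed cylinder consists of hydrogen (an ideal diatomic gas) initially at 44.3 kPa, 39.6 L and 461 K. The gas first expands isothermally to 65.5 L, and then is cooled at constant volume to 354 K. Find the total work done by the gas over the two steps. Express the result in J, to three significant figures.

W_total ≈ 883 J

Step 1 (isothermal): W = P₁V₁ ln(V₂/V₁) = (1754) ln(65.5/39.6) = 882.8 J.
Step 2 (isochoric): W = 0 (constant volume).
W_total = 882.8 + 0 = 882.8 J.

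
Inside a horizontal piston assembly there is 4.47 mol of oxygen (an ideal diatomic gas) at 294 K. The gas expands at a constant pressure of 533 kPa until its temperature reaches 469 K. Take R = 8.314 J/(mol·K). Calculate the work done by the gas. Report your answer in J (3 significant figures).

W ≈ 6500 J

Isobaric: W = P ΔV = nR ΔT.
W = (4.47)(8.314)(469 − 294) = 6504 J.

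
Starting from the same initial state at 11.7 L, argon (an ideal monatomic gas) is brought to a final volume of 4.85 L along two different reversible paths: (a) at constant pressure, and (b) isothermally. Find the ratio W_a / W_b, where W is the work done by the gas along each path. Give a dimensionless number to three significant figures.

W_a / W_b ≈ 0.665

Path (a) isobaric: W = P₁(V₂ − V₁) → W_a/(P₁V₁) = -0.5855.
Path (b) isothermal: W = P₁V₁ ln(V₂/V₁) → W_b/(P₁V₁) = -0.8806.
W_a / W_b = -0.5855 / -0.8806 = 0.6648.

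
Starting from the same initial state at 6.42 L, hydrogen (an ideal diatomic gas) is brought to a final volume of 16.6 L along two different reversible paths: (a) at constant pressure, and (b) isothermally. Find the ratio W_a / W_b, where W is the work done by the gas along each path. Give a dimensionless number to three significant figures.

W_a / W_b ≈ 1.67

Path (a) isobaric: W = P₁(V₂ − V₁) → W_a/(P₁V₁) = 1.586.
Path (b) isothermal: W = P₁V₁ ln(V₂/V₁) → W_b/(P₁V₁) = 0.95.
W_a / W_b = 1.586 / 0.95 = 1.669.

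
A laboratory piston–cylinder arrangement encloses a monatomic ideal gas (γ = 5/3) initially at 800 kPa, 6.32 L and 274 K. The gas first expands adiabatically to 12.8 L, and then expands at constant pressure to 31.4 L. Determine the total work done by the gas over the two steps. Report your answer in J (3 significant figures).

W_total ≈ 7440 J

Step 1 (adiabatic): W = (P₁V₁ − P₂V₂)/(γ−1) = (5056 − 3158)/0.667 = 2846 J.
After step 1: P = 246.8 kPa, V = 12.8 L, T = 171.2 K.
Step 2 (isobaric): W = PΔV = (246.8 kPa)(31.4 − 12.8 L) = 4590 J.
W_total = 2846 + 4590 = 7436 J.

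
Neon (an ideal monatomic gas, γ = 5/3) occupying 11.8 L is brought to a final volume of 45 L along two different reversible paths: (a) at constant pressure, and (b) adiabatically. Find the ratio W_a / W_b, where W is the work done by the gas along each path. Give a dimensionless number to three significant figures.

W_a / W_b ≈ 3.18

Path (a) isobaric: W = P₁(V₂ − V₁) → W_a/(P₁V₁) = 2.814.
Path (b) adiabatic: W = P₁V₁(1 − (V₁/V₂)^(γ−1))/(γ−1) → W_b/(P₁V₁) = 0.8855.
W_a / W_b = 2.814 / 0.8855 = 3.177.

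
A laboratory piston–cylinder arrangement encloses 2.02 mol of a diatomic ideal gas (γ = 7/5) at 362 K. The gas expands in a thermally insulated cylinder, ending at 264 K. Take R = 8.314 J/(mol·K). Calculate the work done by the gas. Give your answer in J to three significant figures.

W ≈ 4110 J

Adiabatic ⇒ Q = 0, so W_by = −ΔU = nCᵥ(T₁ − T₂).
Cᵥ = 5R/2 = 20.79 J/(mol·K).
W = (2.02)(20.79)(362 − 264) = 4115 J.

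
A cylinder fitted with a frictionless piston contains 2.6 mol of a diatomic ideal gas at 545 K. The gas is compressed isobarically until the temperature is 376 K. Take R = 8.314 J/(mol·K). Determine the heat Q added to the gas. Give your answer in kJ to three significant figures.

Q ≈ -12.8 kJ

Isobaric: W = nRΔT = (2.6)(8.314)(-169) = -3653 J.
ΔU = nCᵥΔT with Cᵥ = 5R/2: ΔU = (2.6)(20.79)(-169) = -9133 J.
Q = ΔU + W = -9133 − 3653 = -12786 J.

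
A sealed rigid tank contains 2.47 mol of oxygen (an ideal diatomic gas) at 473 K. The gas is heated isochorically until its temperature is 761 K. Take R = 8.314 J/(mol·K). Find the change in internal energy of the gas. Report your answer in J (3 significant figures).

ΔU ≈ 14800 J

Constant volume ⇒ W = 0, so Q = ΔU = nCᵥΔT with Cᵥ = 5R/2 = 20.79 J/(mol·K).
ΔU = (2.47)(20.79)(761 − 473) = 14786 J.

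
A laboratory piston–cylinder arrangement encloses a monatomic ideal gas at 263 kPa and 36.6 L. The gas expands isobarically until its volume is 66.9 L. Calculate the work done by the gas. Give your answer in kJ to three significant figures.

Isobaric: W = P ΔV.
W = (263 kPa)(66.9 − 36.6 L) = (263)(30.3) = 7969 J.

W ≈ 7.97 kJ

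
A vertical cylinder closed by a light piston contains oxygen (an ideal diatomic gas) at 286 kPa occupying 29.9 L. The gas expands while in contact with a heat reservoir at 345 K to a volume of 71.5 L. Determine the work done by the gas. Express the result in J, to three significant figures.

Isothermal: W = nRT ln(V₂/V₁) = P₁V₁ ln(V₂/V₁).
P₁V₁ = (286 kPa)(29.9 L) = 8551 J.
W = 8551 × ln(71.5/29.9) = 8551 × 0.8718
W_by_gas = 7455 J.

W ≈ 7460 J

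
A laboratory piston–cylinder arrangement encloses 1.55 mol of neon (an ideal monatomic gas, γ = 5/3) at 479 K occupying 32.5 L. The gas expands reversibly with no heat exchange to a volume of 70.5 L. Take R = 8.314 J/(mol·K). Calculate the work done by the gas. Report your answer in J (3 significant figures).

W ≈ 3730 J

Adiabatic: TV^(γ−1) = const with γ = 5/3.
T₂ = T₁ (V₁/V₂)^(γ−1) = 479 × (32.5/70.5)^0.667 = 479 × 0.5968 = 285.8 K.
W_by = nCᵥ(T₁ − T₂) = (1.55)(12.47)(479 − 285.8) = 3734 J.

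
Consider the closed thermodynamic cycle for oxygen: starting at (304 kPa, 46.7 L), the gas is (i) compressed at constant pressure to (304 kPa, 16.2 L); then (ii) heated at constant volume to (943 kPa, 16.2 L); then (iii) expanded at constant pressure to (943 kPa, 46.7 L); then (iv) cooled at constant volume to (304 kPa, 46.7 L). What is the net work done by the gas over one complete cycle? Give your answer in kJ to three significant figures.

W_net ≈ 19.5 kJ

Constant-volume legs do no work.
W(i) = (304)(16.2 − 46.7) = -9272 J; W(iii) = (943)(46.7 − 16.2) = 28762 J.
W_net = -9272 + 28762 = 19490 J (the clockwise enclosed area).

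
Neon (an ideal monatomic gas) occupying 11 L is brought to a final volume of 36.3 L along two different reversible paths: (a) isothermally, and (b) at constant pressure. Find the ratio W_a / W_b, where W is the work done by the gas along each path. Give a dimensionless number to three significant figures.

W_a / W_b ≈ 0.519

Path (a) isothermal: W = P₁V₁ ln(V₂/V₁) → W_a/(P₁V₁) = 1.194.
Path (b) isobaric: W = P₁(V₂ − V₁) → W_b/(P₁V₁) = 2.3.
W_a / W_b = 1.194 / 2.3 = 0.5191.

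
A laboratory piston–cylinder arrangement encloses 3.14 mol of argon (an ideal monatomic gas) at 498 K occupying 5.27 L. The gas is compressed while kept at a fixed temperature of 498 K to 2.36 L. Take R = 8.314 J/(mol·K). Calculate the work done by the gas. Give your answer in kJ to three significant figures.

Isothermal: W = nRT ln(V₂/V₁).
W = (3.14)(8.314)(498) × ln(2.36/5.27)
  = 13001 × -0.8034
W_by_gas = -10444 J.

W ≈ -10.4 kJ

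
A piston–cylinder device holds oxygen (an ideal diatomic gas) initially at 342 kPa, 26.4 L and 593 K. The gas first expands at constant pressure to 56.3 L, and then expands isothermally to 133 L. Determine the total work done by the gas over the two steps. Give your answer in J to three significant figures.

Step 1 (isobaric): W = PΔV = (342 kPa)(56.3 − 26.4 L) = 10226 J.
After step 1: P = 342 kPa, V = 56.3 L, T = 1265 K.
Step 2 (isothermal): W = P₁V₁ ln(V₂/V₁) = (19255) ln(133/56.3) = 16552 J.
W_total = 10226 + 16552 = 26778 J.

W_total ≈ 26800 J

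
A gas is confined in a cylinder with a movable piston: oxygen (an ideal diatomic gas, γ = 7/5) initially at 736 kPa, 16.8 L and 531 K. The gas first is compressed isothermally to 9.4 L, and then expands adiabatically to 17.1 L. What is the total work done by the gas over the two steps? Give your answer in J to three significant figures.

W_total ≈ -600 J

Step 1 (isothermal): W = P₁V₁ ln(V₂/V₁) = (12365) ln(9.4/16.8) = -7180 J.
After step 1: P = 1315 kPa, V = 9.4 L, T = 531 K.
Step 2 (adiabatic): W = (P₁V₁ − P₂V₂)/(γ−1) = (12365 − 9733)/0.4 = 6580 J.
W_total = -7180 + 6580 = -600 J.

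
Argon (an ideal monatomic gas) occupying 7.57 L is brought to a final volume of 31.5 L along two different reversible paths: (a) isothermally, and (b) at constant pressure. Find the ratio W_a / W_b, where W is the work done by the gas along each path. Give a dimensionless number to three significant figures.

W_a / W_b ≈ 0.451

Path (a) isothermal: W = P₁V₁ ln(V₂/V₁) → W_a/(P₁V₁) = 1.426.
Path (b) isobaric: W = P₁(V₂ − V₁) → W_b/(P₁V₁) = 3.161.
W_a / W_b = 1.426 / 3.161 = 0.451.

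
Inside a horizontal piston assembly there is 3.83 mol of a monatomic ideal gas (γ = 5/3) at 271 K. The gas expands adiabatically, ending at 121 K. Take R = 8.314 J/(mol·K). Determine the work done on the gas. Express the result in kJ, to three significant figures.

Adiabatic ⇒ Q = 0, so W_by = −ΔU = nCᵥ(T₁ − T₂).
Cᵥ = 3R/2 = 12.47 J/(mol·K).
W = (3.83)(12.47)(271 − 121) = 7165 J.
Work on gas = −W_by = -7165 J.

W ≈ -7.16 kJ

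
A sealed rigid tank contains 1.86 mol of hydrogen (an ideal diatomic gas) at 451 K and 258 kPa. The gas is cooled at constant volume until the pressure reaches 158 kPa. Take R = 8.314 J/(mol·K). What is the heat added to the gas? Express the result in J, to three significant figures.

Constant volume ⇒ W = 0, so Q = ΔU = nCᵥΔT with Cᵥ = 5R/2 = 20.79 J/(mol·K).
At constant V, T₂/T₁ = P₂/P₁ ⇒ ΔT = T₁(P₂/P₁ − 1) = 451·(158/258 − 1) = -174.8 K.
ΔU = (1.86)(20.79)(-174.8) = -6758 J.

Q ≈ -6760 J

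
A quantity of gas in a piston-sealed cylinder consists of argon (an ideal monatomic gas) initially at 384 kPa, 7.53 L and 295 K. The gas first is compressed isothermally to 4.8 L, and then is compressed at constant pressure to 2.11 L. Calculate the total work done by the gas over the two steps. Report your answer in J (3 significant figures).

W_total ≈ -2920 J

Step 1 (isothermal): W = P₁V₁ ln(V₂/V₁) = (2892) ln(4.8/7.53) = -1302 J.
After step 1: P = 602.4 kPa, V = 4.8 L, T = 295 K.
Step 2 (isobaric): W = PΔV = (602.4 kPa)(2.11 − 4.8 L) = -1620 J.
W_total = -1302 − 1620 = -2922 J.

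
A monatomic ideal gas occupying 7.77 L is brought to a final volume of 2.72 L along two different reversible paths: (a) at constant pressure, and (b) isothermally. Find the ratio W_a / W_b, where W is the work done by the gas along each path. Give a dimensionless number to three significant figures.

W_a / W_b ≈ 0.619

Path (a) isobaric: W = P₁(V₂ − V₁) → W_a/(P₁V₁) = -0.6499.
Path (b) isothermal: W = P₁V₁ ln(V₂/V₁) → W_b/(P₁V₁) = -1.05.
W_a / W_b = -0.6499 / -1.05 = 0.6192.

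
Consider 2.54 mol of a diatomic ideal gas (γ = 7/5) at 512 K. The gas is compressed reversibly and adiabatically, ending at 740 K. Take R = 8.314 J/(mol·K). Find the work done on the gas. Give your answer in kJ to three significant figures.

W ≈ 12.0 kJ

Adiabatic ⇒ Q = 0, so W_by = −ΔU = nCᵥ(T₁ − T₂).
Cᵥ = 5R/2 = 20.79 J/(mol·K).
W = (2.54)(20.79)(512 − 740) = -12037 J.
Work on gas = −W_by = 12037 J.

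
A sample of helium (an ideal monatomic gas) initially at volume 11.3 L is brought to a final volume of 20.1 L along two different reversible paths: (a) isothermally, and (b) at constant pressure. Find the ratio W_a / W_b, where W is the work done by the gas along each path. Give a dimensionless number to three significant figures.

W_a / W_b ≈ 0.740

Path (a) isothermal: W = P₁V₁ ln(V₂/V₁) → W_a/(P₁V₁) = 0.5759.
Path (b) isobaric: W = P₁(V₂ − V₁) → W_b/(P₁V₁) = 0.7788.
W_a / W_b = 0.5759 / 0.7788 = 0.7395.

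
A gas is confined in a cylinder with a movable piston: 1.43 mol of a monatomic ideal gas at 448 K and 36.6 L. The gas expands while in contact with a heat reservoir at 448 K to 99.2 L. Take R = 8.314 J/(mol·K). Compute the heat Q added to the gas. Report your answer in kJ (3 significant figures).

Isothermal ⇒ ΔU = 0, so Q = W = nRT ln(V₂/V₁).
Q = (1.43)(8.314)(448) ln(99.2/36.6) = 5326 × 0.9971 = 5311 J.

Q ≈ 5.31 kJ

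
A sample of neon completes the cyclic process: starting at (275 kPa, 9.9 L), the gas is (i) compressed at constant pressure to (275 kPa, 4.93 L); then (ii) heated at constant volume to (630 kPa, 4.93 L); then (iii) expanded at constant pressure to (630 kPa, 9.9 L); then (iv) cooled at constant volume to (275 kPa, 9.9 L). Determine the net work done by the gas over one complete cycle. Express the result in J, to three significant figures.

W_net ≈ 1760 J

Constant-volume legs do no work.
W(i) = (275)(4.93 − 9.9) = -1367 J; W(iii) = (630)(9.9 − 4.93) = 3131 J.
W_net = -1367 + 3131 = 1764 J (the clockwise enclosed area).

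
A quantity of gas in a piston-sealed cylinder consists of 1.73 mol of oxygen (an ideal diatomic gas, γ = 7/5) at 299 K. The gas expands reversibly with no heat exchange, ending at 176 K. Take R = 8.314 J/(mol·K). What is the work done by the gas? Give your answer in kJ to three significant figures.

Adiabatic ⇒ Q = 0, so W_by = −ΔU = nCᵥ(T₁ − T₂).
Cᵥ = 5R/2 = 20.79 J/(mol·K).
W = (1.73)(20.79)(299 − 176) = 4423 J.

W ≈ 4.42 kJ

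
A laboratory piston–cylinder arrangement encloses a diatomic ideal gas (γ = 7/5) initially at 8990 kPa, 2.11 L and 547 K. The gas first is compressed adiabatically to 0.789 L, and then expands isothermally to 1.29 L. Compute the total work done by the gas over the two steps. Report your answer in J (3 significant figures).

W_total ≈ -9040 J

Step 1 (adiabatic): W = (P₁V₁ − P₂V₂)/(γ−1) = (18969 − 28114)/0.4 = -22863 J.
After step 1: P = 35633 kPa, V = 0.789 L, T = 810.7 K.
Step 2 (isothermal): W = P₁V₁ ln(V₂/V₁) = (28114) ln(1.29/0.789) = 13822 J.
W_total = -22863 + 13822 = -9041 J.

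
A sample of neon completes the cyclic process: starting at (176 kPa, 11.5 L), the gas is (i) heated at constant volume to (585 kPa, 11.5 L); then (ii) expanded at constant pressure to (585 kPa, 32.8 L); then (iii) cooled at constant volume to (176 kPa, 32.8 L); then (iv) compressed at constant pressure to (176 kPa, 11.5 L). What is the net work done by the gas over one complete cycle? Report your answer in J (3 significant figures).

W_net ≈ 8710 J

Constant-volume legs do no work.
W(ii) = (585)(32.8 − 11.5) = 12460 J; W(iv) = (176)(11.5 − 32.8) = -3749 J.
W_net = 12460 − 3749 = 8712 J (the clockwise enclosed area).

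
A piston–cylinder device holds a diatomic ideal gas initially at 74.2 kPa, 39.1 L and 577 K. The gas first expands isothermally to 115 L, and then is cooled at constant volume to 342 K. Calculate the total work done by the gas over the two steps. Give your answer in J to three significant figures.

W_total ≈ 3130 J

Step 1 (isothermal): W = P₁V₁ ln(V₂/V₁) = (2901) ln(115/39.1) = 3130 J.
Step 2 (isochoric): W = 0 (constant volume).
W_total = 3130 + 0 = 3130 J.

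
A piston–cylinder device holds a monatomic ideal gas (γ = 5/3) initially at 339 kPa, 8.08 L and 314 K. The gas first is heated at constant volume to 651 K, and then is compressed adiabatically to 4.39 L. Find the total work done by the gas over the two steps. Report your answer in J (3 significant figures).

Step 1 (isochoric): W = 0 (constant volume).
After step 1: P = 702.8 kPa (V unchanged).
Step 2 (adiabatic): W = (P₁V₁ − P₂V₂)/(γ−1) = (5679 − 8529)/0.667 = -4275 J.
W_total = 0 − 4275 = -4275 J.

W_total ≈ -4280 J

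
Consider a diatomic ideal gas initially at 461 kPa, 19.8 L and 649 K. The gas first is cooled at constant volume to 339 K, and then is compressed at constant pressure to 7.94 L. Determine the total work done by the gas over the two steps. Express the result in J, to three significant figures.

W_total ≈ -2860 J

Step 1 (isochoric): W = 0 (constant volume).
After step 1: P = 240.8 kPa (V unchanged).
Step 2 (isobaric): W = PΔV = (240.8 kPa)(7.94 − 19.8 L) = -2856 J.
W_total = 0 − 2856 = -2856 J.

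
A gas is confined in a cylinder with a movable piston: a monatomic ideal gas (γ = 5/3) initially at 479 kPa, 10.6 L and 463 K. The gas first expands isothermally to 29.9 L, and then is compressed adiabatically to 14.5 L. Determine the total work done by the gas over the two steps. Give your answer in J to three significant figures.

Step 1 (isothermal): W = P₁V₁ ln(V₂/V₁) = (5077) ln(29.9/10.6) = 5265 J.
After step 1: P = 169.8 kPa, V = 29.9 L, T = 463 K.
Step 2 (adiabatic): W = (P₁V₁ − P₂V₂)/(γ−1) = (5077 − 8226)/0.667 = -4723 J.
W_total = 5265 − 4723 = 542.7 J.

W_total ≈ 543 J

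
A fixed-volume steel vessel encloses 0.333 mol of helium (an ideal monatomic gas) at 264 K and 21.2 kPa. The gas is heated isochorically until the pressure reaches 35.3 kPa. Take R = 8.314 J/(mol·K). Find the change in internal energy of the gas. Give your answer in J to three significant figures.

ΔU ≈ 729 J

Constant volume ⇒ W = 0, so Q = ΔU = nCᵥΔT with Cᵥ = 3R/2 = 12.47 J/(mol·K).
At constant V, T₂/T₁ = P₂/P₁ ⇒ ΔT = T₁(P₂/P₁ − 1) = 264·(35.3/21.2 − 1) = 175.6 K.
ΔU = (0.333)(12.47)(175.6) = 729.2 J.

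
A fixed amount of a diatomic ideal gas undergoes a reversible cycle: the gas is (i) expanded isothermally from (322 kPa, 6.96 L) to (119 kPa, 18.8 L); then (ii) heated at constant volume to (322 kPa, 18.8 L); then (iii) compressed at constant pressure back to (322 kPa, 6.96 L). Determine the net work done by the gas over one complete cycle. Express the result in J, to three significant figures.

W_net ≈ -1590 J

Leg (i): W = PᵢVᵢ ln(V_f/Vᵢ) = (2241) ln(18.8/6.96) = 2227 J.
Leg (ii): W = 0.
Leg (iii): W = PΔV = (322)(6.96 − 18.8) = -3812 J.
W_net = 2227 − 3812 = -1586 J.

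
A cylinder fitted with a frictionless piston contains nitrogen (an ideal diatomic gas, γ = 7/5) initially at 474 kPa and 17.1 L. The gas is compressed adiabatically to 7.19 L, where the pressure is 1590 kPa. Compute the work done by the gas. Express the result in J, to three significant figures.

W ≈ -8320 J

Adiabatic: W = (P₁V₁ − P₂V₂)/(γ − 1) with γ = 7/5.
P₁V₁ = 8105 J, P₂V₂ = 11432 J.
W = (8105 − 11432) / 0.4 = -8317 J.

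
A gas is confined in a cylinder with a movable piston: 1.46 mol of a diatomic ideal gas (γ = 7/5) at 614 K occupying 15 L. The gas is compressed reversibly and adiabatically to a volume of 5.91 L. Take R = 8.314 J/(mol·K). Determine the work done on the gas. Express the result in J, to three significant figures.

Adiabatic: TV^(γ−1) = const with γ = 7/5.
T₂ = T₁ (V₁/V₂)^(γ−1) = 614 × (15/5.91)^0.4 = 614 × 1.451 = 891.2 K.
W_by = nCᵥ(T₁ − T₂) = (1.46)(20.79)(614 − 891.2) = -8412 J.
Work on gas = −W_by = 8412 J.

W ≈ 8410 J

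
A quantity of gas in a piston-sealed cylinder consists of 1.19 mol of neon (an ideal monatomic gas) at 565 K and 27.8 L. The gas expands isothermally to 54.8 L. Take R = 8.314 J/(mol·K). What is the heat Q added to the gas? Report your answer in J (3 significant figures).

Isothermal ⇒ ΔU = 0, so Q = W = nRT ln(V₂/V₁).
Q = (1.19)(8.314)(565) ln(54.8/27.8) = 5590 × 0.6787 = 3794 J.

Q ≈ 3790 J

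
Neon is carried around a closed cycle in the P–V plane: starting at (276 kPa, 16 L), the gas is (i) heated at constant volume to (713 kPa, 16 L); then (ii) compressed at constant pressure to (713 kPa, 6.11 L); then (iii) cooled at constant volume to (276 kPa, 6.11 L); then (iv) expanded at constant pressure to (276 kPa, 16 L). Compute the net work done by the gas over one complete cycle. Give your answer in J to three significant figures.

Constant-volume legs do no work.
W(ii) = (713)(6.11 − 16) = -7052 J; W(iv) = (276)(16 − 6.11) = 2730 J.
W_net = -7052 + 2730 = -4322 J (the counter-clockwise enclosed area).

W_net ≈ -4320 J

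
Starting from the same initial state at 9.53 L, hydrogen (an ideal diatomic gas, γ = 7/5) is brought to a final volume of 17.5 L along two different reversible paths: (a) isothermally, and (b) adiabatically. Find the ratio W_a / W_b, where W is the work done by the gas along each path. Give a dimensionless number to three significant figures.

W_a / W_b ≈ 1.13

Path (a) isothermal: W = P₁V₁ ln(V₂/V₁) → W_a/(P₁V₁) = 0.6078.
Path (b) adiabatic: W = P₁V₁(1 − (V₁/V₂)^(γ−1))/(γ−1) → W_b/(P₁V₁) = 0.5395.
W_a / W_b = 0.6078 / 0.5395 = 1.126.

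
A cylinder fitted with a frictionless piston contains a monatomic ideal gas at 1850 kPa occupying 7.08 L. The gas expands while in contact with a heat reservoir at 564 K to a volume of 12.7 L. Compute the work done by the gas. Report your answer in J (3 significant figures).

W ≈ 7650 J

Isothermal: W = nRT ln(V₂/V₁) = P₁V₁ ln(V₂/V₁).
P₁V₁ = (1850 kPa)(7.08 L) = 13098 J.
W = 13098 × ln(12.7/7.08) = 13098 × 0.5843
W_by_gas = 7654 J.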